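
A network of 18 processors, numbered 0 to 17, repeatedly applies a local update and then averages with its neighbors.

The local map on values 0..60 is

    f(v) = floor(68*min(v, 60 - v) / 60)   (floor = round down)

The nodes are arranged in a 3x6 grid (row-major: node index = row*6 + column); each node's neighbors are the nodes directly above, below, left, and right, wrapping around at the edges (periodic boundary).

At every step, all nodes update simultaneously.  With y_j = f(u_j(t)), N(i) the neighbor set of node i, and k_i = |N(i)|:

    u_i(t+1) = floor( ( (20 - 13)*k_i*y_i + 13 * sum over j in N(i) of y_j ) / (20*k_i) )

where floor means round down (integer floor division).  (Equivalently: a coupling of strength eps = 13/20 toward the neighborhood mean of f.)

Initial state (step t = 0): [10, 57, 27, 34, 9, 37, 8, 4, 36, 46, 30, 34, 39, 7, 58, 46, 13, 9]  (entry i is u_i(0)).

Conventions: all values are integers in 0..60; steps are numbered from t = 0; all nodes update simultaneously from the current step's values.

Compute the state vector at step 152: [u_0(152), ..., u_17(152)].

Answer: [29, 29, 30, 30, 30, 30, 29, 29, 30, 30, 30, 30, 29, 29, 30, 30, 30, 30]
Key observation: The state at step 15, [34, 34, 33, 32, 32, 33, 34, 34, 33, 32, 32, 33, 34, 34, 33, 32, 32, 33], reappears at step 19: the system is in a cycle of period 4 from step 15 on.  Therefore the state at step 152 equals the state at step 15 + ((152 - 15) mod 4) = 16, which is [29, 29, 30, 30, 30, 30, 29, 29, 30, 30, 30, 30, 29, 29, 30, 30, 30, 30].

Derivation:
t=0: [10, 57, 27, 34, 9, 37, 8, 4, 36, 46, 30, 34, 39, 7, 58, 46, 13, 9]
t=1: [13, 9, 20, 21, 20, 18, 14, 8, 17, 22, 22, 22, 14, 7, 13, 15, 16, 18]
t=2: [14, 11, 18, 21, 21, 20, 15, 11, 17, 21, 22, 21, 14, 10, 15, 18, 19, 19]
t=3: [15, 13, 18, 22, 22, 21, 16, 13, 18, 22, 23, 21, 15, 12, 17, 20, 21, 20]
t=4: [17, 15, 19, 23, 24, 22, 17, 15, 19, 23, 24, 22, 17, 14, 18, 22, 23, 21]
t=5: [19, 17, 21, 25, 26, 23, 19, 17, 21, 25, 26, 23, 19, 17, 20, 24, 25, 23]
t=6: [21, 19, 23, 27, 28, 25, 21, 19, 23, 27, 28, 25, 21, 19, 22, 26, 27, 25]
t=7: [23, 22, 25, 29, 30, 27, 23, 22, 25, 29, 30, 27, 23, 21, 24, 28, 29, 27]
t=8: [26, 24, 27, 31, 32, 30, 26, 24, 27, 31, 32, 30, 26, 24, 27, 30, 32, 29]
t=9: [29, 27, 29, 31, 31, 32, 29, 27, 29, 31, 31, 32, 29, 27, 30, 32, 31, 32]
t=10: [31, 30, 32, 31, 31, 31, 31, 30, 32, 31, 31, 31, 31, 30, 32, 31, 31, 31]
t=11: [32, 33, 31, 31, 32, 32, 32, 33, 31, 31, 32, 32, 32, 33, 31, 31, 32, 32]
t=12: [30, 30, 31, 31, 31, 31, 30, 30, 31, 31, 31, 31, 30, 30, 31, 31, 31, 31]
t=13: [33, 33, 32, 32, 32, 32, 33, 33, 32, 32, 32, 32, 33, 33, 32, 32, 32, 32]
t=14: [30, 30, 30, 31, 31, 30, 30, 30, 30, 31, 31, 30, 30, 30, 30, 31, 31, 30]
t=15: [34, 34, 33, 32, 32, 33, 34, 34, 33, 32, 32, 33, 34, 34, 33, 32, 32, 33]
t=16: [29, 29, 30, 30, 30, 30, 29, 29, 30, 30, 30, 30, 29, 29, 30, 30, 30, 30]
t=17: [32, 32, 33, 34, 34, 33, 32, 32, 33, 34, 34, 33, 32, 32, 33, 34, 34, 33]
t=18: [30, 30, 30, 29, 29, 30, 30, 30, 30, 29, 29, 30, 30, 30, 30, 29, 29, 30]
t=19: [34, 34, 33, 32, 32, 33, 34, 34, 33, 32, 32, 33, 34, 34, 33, 32, 32, 33]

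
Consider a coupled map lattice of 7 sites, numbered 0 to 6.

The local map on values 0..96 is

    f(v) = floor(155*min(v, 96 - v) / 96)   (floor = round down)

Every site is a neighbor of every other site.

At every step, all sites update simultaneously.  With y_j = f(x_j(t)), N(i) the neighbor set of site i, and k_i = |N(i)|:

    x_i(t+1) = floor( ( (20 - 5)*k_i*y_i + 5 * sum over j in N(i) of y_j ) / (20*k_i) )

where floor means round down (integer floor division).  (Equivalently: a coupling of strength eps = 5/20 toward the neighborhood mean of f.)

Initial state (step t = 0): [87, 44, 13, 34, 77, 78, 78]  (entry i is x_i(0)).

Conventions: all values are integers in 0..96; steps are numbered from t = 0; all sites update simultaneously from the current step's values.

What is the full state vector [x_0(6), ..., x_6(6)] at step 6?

Answer: [46, 40, 40, 65, 48, 50, 50]

Derivation:
t=0: [87, 44, 13, 34, 77, 78, 78]
t=1: [20, 60, 24, 48, 31, 30, 30]
t=2: [37, 55, 41, 69, 50, 48, 48]
t=3: [61, 66, 66, 49, 71, 73, 73]
t=4: [53, 48, 48, 67, 42, 40, 40]
t=5: [68, 73, 73, 51, 66, 64, 64]
t=6: [46, 40, 40, 65, 48, 50, 50]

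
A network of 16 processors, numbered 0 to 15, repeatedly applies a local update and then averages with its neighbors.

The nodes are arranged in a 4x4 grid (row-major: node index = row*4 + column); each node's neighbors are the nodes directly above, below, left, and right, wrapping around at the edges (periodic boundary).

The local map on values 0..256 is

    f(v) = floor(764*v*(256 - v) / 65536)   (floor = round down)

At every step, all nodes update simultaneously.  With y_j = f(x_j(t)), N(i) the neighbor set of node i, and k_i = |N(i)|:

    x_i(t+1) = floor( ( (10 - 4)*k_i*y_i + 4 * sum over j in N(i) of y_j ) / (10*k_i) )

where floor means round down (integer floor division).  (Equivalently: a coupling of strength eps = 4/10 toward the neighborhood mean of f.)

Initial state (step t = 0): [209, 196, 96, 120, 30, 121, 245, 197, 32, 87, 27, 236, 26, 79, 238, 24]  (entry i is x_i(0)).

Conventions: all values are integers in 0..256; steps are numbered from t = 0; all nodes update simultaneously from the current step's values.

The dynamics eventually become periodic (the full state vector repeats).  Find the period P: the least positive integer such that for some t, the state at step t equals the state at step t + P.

Answer: 2
Key observation: The state at step 13, [167, 167, 167, 167, 167, 167, 167, 167, 167, 167, 167, 167, 167, 167, 167, 167], reappears at step 15 — and no state repeats earlier — so the cycle the system enters has period 2.

Derivation:
t=0: [209, 196, 96, 120, 30, 121, 245, 197, 32, 87, 27, 236, 26, 79, 238, 24]
t=1: [115, 146, 148, 163, 99, 155, 76, 116, 87, 153, 73, 68, 83, 140, 77, 74]
t=2: [184, 186, 179, 177, 181, 180, 166, 179, 170, 179, 158, 156, 170, 183, 164, 159]
t=3: [156, 153, 162, 163, 159, 159, 170, 163, 168, 162, 177, 177, 167, 158, 172, 176]
t=4: [179, 181, 175, 175, 178, 178, 171, 174, 172, 175, 165, 165, 173, 178, 169, 166]
t=5: [161, 159, 165, 165, 162, 161, 168, 166, 167, 165, 173, 173, 166, 162, 170, 172]
t=6: [177, 178, 174, 174, 176, 177, 172, 173, 173, 174, 168, 168, 174, 176, 170, 169]
t=7: [163, 162, 166, 166, 164, 163, 167, 167, 167, 166, 170, 170, 166, 164, 169, 170]
t=8: [175, 176, 173, 173, 174, 175, 173, 173, 173, 173, 170, 170, 173, 174, 171, 170]
t=9: [165, 164, 166, 167, 166, 165, 167, 167, 167, 167, 169, 169, 167, 166, 168, 169]
t=10: [174, 174, 173, 173, 174, 174, 173, 172, 172, 173, 171, 171, 173, 173, 172, 171]
t=11: [166, 166, 167, 167, 166, 166, 167, 167, 167, 167, 168, 168, 167, 167, 168, 168]
t=12: [173, 173, 173, 173, 173, 173, 173, 173, 173, 173, 172, 172, 173, 173, 172, 172]
t=13: [167, 167, 167, 167, 167, 167, 167, 167, 167, 167, 167, 167, 167, 167, 167, 167]
t=14: [173, 173, 173, 173, 173, 173, 173, 173, 173, 173, 173, 173, 173, 173, 173, 173]
t=15: [167, 167, 167, 167, 167, 167, 167, 167, 167, 167, 167, 167, 167, 167, 167, 167]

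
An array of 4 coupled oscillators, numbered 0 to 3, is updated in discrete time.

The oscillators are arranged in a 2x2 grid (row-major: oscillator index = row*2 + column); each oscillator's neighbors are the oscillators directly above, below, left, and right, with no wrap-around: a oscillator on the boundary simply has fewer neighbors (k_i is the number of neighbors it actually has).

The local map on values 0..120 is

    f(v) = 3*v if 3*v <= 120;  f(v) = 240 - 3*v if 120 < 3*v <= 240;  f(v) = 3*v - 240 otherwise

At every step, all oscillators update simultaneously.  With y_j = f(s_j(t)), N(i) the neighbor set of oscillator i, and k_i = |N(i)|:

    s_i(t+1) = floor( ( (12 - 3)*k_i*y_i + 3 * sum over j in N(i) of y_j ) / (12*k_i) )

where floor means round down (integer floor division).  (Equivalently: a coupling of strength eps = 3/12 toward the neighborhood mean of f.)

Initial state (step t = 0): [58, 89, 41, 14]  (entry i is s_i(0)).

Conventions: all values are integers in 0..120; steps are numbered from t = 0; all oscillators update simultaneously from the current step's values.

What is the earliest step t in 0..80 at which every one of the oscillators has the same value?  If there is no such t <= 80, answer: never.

Answer: never
Key observation: The state at step 39 reappears at step 50 — the system is in a cycle of period 11 from step 39 on.  No step 0..50 is synchronized, and the cycle repeats forever, so no step up to 80 (or ever) has all oscillators equal.

Derivation:
t=0: [58, 89, 41, 14]  (not all equal)
t=1: [67, 33, 101, 49]  (not all equal)
t=2: [49, 90, 63, 90]  (not all equal)
t=3: [79, 37, 53, 32]  (not all equal)
t=4: [26, 95, 73, 96]  (not all equal)
t=5: [66, 49, 31, 44]  (not all equal)
t=6: [54, 88, 88, 104]  (not all equal)
t=7: [64, 36, 36, 60]  (not all equal)
t=8: [63, 94, 94, 72]  (not all equal)
t=9: [48, 40, 40, 28]  (not all equal)
t=10: [102, 112, 112, 93]  (not all equal)
t=11: [73, 85, 85, 53]  (not all equal)
t=12: [19, 24, 24, 64]  (not all equal)
t=13: [60, 67, 67, 54]  (not all equal)
t=14: [54, 46, 46, 68]  (not all equal)
t=15: [84, 90, 90, 52]  (not all equal)
t=16: [16, 34, 34, 70]  (not all equal)
t=17: [61, 86, 86, 48]  (not all equal)
t=18: [47, 32, 32, 76]  (not all equal)
t=19: [98, 85, 85, 33]  (not all equal)
t=20: [44, 30, 30, 78]  (not all equal)
t=21: [103, 81, 81, 27]  (not all equal)
t=22: [52, 21, 21, 61]  (not all equal)
t=23: [78, 64, 64, 58]  (not all equal)
t=24: [16, 45, 45, 61]  (not all equal)
t=25: [62, 91, 91, 69]  (not all equal)
t=26: [48, 35, 35, 33]  (not all equal)
t=27: [98, 103, 103, 100]  (not all equal)
t=28: [57, 66, 66, 62]  (not all equal)
t=29: [62, 46, 46, 51]  (not all equal)
t=30: [66, 94, 94, 90]  (not all equal)
t=31: [42, 40, 40, 33]  (not all equal)
t=32: [115, 116, 116, 104]  (not all equal)
t=33: [105, 103, 103, 81]  (not all equal)
t=34: [73, 61, 61, 19]  (not all equal)
t=35: [30, 52, 52, 57]  (not all equal)
t=36: [88, 82, 82, 72]  (not all equal)
t=37: [19, 10, 10, 19]  (not all equal)
t=38: [50, 36, 36, 50]  (not all equal)
t=39: [94, 103, 103, 94]  (not all equal)
t=40: [48, 62, 62, 48]  (not all equal)
t=41: [85, 64, 64, 85]  (not all equal)
t=42: [23, 39, 39, 23]  (not all equal)
t=43: [81, 105, 105, 81]  (not all equal)
t=44: [21, 57, 57, 21]  (not all equal)
t=45: [64, 67, 67, 64]  (not all equal)
t=46: [45, 41, 41, 45]  (not all equal)
t=47: [108, 114, 114, 108]  (not all equal)
t=48: [88, 97, 97, 88]  (not all equal)
t=49: [30, 44, 44, 30]  (not all equal)
t=50: [94, 103, 103, 94]  (not all equal)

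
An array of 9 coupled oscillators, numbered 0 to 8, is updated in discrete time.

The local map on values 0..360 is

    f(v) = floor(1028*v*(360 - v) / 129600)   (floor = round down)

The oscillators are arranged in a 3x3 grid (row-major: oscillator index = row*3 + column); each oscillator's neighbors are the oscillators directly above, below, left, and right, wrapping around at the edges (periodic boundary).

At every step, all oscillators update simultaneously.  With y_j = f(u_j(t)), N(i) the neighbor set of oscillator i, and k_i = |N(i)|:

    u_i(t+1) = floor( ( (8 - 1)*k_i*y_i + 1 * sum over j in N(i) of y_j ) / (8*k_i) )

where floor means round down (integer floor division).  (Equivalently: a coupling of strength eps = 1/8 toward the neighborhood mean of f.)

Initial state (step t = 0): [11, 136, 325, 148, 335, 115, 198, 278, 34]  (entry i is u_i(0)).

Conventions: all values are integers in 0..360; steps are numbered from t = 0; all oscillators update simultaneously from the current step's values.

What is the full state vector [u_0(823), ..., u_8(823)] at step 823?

Simulating step by step:
t=0: [11, 136, 325, 148, 335, 115, 198, 278, 34]
t=1: [52, 222, 96, 234, 85, 210, 239, 177, 99]
t=2: [139, 236, 201, 228, 192, 243, 226, 250, 207]
t=3: [242, 233, 251, 238, 251, 228, 239, 221, 248]
t=4: [226, 232, 218, 229, 219, 235, 229, 240, 221]
t=5: [239, 235, 244, 237, 242, 234, 237, 229, 242]
t=6: [229, 232, 224, 230, 226, 232, 230, 236, 226]
t=7: [237, 235, 240, 237, 239, 235, 236, 232, 239]
t=8: [231, 232, 228, 231, 229, 232, 231, 234, 229]
t=9: [236, 235, 237, 236, 236, 235, 235, 233, 236]
t=10: [232, 232, 231, 232, 232, 232, 232, 233, 232]
t=11: [235, 235, 235, 235, 234, 235, 234, 234, 235]
t=12: [233, 233, 233, 233, 233, 233, 233, 233, 233]
t=13: [234, 234, 234, 234, 234, 234, 234, 234, 234]
t=14: [233, 233, 233, 233, 233, 233, 233, 233, 233]

Answer: [234, 234, 234, 234, 234, 234, 234, 234, 234]
Key observation: The state at step 12, [233, 233, 233, 233, 233, 233, 233, 233, 233], reappears at step 14: the system is in a cycle of period 2 from step 12 on.  Therefore the state at step 823 equals the state at step 12 + ((823 - 12) mod 2) = 13, which is [234, 234, 234, 234, 234, 234, 234, 234, 234].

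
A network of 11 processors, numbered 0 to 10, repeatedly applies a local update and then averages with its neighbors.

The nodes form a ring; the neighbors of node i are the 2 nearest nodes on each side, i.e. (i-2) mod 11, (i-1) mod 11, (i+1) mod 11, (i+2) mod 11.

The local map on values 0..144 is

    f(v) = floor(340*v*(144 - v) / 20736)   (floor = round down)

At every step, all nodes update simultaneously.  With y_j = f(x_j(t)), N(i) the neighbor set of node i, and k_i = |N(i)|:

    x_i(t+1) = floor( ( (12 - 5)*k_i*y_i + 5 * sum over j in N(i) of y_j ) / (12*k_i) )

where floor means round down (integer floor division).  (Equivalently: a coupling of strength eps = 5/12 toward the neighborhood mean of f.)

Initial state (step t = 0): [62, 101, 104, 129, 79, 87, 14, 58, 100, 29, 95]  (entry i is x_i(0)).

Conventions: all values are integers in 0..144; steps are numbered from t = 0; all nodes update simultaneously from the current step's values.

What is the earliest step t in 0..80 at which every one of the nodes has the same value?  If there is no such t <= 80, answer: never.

Answer: 3
Key observation: Synchronization is absorbing here: once all nodes are equal they stay equal, and step 3 is the first all-equal step.

Derivation:
t=0: [62, 101, 104, 129, 79, 87, 14, 58, 100, 29, 95]  (not all equal)
t=1: [76, 68, 67, 49, 70, 70, 50, 71, 67, 64, 73]  (not all equal)
t=2: [83, 83, 83, 79, 82, 82, 79, 83, 83, 83, 83]  (not all equal)
t=3: [83, 83, 83, 83, 83, 83, 83, 83, 83, 83, 83]  (all equal)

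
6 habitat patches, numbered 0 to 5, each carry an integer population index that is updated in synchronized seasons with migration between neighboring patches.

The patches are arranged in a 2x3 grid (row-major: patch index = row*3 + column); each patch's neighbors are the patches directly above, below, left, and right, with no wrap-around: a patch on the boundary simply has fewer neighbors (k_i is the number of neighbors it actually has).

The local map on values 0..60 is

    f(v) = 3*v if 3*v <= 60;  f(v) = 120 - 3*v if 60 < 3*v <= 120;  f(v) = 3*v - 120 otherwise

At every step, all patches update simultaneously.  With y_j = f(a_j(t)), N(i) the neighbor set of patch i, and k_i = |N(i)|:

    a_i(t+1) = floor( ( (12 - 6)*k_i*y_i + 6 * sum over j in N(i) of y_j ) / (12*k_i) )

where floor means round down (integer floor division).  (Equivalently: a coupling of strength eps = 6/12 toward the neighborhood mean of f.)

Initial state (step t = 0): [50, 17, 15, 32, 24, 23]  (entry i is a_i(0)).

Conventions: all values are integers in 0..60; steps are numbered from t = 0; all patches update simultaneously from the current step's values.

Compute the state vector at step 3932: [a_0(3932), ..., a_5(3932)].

Answer: [47, 47, 46, 46, 47, 47]
Key observation: The state at step 3, [56, 56, 55, 55, 56, 56], reappears at step 7: the system is in a cycle of period 4 from step 3 on.  Therefore the state at step 3932 equals the state at step 3 + ((3932 - 3) mod 4) = 4, which is [47, 47, 46, 46, 47, 47].

Derivation:
t=0: [50, 17, 15, 32, 24, 23]
t=1: [33, 46, 48, 31, 45, 48]
t=2: [21, 19, 22, 22, 19, 21]
t=3: [56, 56, 55, 55, 56, 56]
t=4: [47, 47, 46, 46, 47, 47]
t=5: [20, 20, 19, 19, 20, 20]
t=6: [59, 59, 58, 58, 59, 59]
t=7: [56, 56, 55, 55, 56, 56]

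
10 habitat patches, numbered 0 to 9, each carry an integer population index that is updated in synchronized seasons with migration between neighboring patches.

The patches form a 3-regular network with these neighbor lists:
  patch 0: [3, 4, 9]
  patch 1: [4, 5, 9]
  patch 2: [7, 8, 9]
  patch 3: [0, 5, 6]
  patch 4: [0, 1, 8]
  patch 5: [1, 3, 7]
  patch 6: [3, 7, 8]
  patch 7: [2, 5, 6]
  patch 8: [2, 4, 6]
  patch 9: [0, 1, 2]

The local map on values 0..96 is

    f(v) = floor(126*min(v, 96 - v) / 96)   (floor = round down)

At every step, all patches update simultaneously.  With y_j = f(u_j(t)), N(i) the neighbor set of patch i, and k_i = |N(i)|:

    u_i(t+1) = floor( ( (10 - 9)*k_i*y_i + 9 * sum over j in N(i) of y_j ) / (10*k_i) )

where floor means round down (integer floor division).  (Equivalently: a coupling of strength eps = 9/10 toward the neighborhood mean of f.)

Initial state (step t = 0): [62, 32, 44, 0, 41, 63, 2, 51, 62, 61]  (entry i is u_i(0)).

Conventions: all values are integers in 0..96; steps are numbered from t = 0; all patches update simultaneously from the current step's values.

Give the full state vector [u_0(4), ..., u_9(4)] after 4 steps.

Answer: [50, 51, 51, 52, 51, 50, 50, 51, 51, 52]

Derivation:
t=0: [62, 32, 44, 0, 41, 63, 2, 51, 62, 61]
t=1: [33, 46, 50, 26, 44, 34, 31, 36, 38, 47]
t=2: [49, 54, 53, 41, 51, 46, 43, 47, 52, 55]
t=3: [55, 57, 56, 58, 57, 56, 56, 57, 57, 56]
t=4: [50, 51, 51, 52, 51, 50, 50, 51, 51, 52]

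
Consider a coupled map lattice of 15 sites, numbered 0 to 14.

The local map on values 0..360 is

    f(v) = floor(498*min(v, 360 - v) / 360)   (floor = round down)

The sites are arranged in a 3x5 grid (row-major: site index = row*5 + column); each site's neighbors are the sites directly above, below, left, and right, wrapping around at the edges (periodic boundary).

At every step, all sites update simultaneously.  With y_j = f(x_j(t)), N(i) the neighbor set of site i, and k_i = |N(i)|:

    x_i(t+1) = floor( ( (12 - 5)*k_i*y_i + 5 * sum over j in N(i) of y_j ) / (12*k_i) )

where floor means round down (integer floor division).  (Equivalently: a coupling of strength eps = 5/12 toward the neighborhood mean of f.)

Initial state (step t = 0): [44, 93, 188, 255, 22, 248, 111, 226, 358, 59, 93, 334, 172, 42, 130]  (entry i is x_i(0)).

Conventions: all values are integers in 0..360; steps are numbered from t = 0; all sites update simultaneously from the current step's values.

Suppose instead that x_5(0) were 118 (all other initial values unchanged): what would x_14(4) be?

Simulating step by step:
t=0: [44, 93, 188, 255, 22, 118, 111, 226, 358, 59, 93, 334, 172, 42, 130]
t=1: [81, 125, 210, 118, 65, 139, 142, 173, 50, 86, 120, 87, 191, 92, 135]
t=2: [129, 166, 204, 146, 112, 173, 189, 212, 107, 124, 160, 149, 208, 141, 160]
t=3: [191, 220, 213, 191, 170, 223, 229, 203, 166, 179, 216, 213, 207, 195, 206]
t=4: [220, 198, 207, 229, 233, 199, 189, 212, 229, 234, 203, 200, 211, 225, 218]

Answer: x_14(4) = 218
Key observation: This trace re-runs the system from the modified initial state.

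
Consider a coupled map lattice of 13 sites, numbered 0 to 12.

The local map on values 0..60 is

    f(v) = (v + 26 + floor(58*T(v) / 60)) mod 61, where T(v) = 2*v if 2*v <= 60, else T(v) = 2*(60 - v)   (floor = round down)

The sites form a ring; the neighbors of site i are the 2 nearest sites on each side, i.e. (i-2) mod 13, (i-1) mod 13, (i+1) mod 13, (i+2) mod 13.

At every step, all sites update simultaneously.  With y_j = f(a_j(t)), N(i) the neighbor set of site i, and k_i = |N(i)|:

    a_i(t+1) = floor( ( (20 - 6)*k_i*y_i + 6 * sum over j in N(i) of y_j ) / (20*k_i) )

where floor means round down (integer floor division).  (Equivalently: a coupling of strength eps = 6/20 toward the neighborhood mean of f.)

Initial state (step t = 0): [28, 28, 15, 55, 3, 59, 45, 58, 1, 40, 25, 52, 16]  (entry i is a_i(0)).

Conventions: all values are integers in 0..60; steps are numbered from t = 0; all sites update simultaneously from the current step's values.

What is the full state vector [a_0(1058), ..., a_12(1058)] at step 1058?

Answer: [42, 42, 42, 43, 43, 43, 43, 43, 43, 43, 43, 42, 42]
Key observation: The state at step 12, [42, 42, 42, 43, 43, 43, 43, 43, 43, 43, 43, 42, 42], reappears at step 14: the system is in a cycle of period 2 from step 12 on.  Therefore the state at step 1058 equals the state at step 12 + ((1058 - 12) mod 2) = 12, which is [42, 42, 42, 43, 43, 43, 43, 43, 43, 43, 43, 42, 42].

Derivation:
t=0: [28, 28, 15, 55, 3, 59, 45, 58, 1, 40, 25, 52, 16]
t=1: [40, 40, 18, 28, 31, 27, 35, 28, 30, 39, 35, 32, 20]
t=2: [40, 39, 25, 44, 48, 45, 48, 47, 51, 45, 46, 47, 29]
t=3: [42, 43, 38, 39, 36, 38, 36, 36, 34, 38, 38, 38, 47]
t=4: [41, 40, 44, 44, 46, 45, 47, 46, 48, 45, 44, 44, 38]
t=5: [41, 42, 39, 39, 38, 38, 37, 37, 36, 38, 39, 39, 43]
t=6: [42, 41, 43, 43, 44, 45, 45, 45, 46, 45, 44, 43, 40]
t=7: [41, 41, 40, 40, 39, 39, 38, 38, 38, 39, 39, 40, 42]
t=8: [42, 42, 42, 43, 43, 44, 44, 44, 44, 44, 43, 42, 41]
t=9: [41, 41, 40, 40, 39, 39, 39, 39, 39, 39, 40, 40, 41]
t=10: [42, 42, 42, 43, 43, 43, 44, 44, 43, 43, 43, 42, 42]
t=11: [41, 40, 40, 40, 40, 39, 39, 39, 39, 40, 40, 40, 40]
t=12: [42, 42, 42, 43, 43, 43, 43, 43, 43, 43, 43, 42, 42]
t=13: [41, 40, 40, 40, 40, 40, 40, 40, 40, 40, 40, 40, 40]
t=14: [42, 42, 42, 43, 43, 43, 43, 43, 43, 43, 43, 42, 42]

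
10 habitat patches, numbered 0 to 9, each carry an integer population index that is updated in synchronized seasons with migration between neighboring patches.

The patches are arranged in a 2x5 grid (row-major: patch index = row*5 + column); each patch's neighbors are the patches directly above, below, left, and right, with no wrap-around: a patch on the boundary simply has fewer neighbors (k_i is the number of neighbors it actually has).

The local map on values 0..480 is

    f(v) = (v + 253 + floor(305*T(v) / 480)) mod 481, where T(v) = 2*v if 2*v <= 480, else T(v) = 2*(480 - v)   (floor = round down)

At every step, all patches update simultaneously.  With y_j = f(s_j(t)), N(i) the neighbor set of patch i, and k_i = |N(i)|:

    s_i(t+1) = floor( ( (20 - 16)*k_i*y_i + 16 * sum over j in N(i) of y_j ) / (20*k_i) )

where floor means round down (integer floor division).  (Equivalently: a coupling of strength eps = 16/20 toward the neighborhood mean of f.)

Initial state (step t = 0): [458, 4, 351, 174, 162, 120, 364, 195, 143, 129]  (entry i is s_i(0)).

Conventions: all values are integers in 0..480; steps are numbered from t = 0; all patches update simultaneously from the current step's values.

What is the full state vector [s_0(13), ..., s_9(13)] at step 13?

Answer: [300, 300, 300, 300, 300, 300, 300, 300, 300, 300]

Derivation:
t=0: [458, 4, 351, 174, 162, 120, 364, 195, 143, 129]
t=1: [173, 272, 228, 172, 120, 224, 195, 220, 137, 106]
t=2: [268, 239, 255, 143, 78, 207, 271, 210, 135, 53]
t=3: [284, 310, 237, 237, 273, 295, 276, 235, 206, 277]
t=4: [301, 305, 305, 290, 308, 305, 302, 289, 293, 280]
t=5: [299, 299, 301, 300, 303, 299, 300, 300, 303, 301]
t=6: [301, 300, 300, 299, 299, 300, 300, 299, 299, 299]
t=7: [300, 300, 300, 300, 301, 300, 300, 300, 301, 301]
t=8: [300, 300, 300, 300, 300, 300, 300, 300, 300, 300]
t=9: [300, 300, 300, 300, 300, 300, 300, 300, 300, 300]
t=10: [300, 300, 300, 300, 300, 300, 300, 300, 300, 300]
t=11: [300, 300, 300, 300, 300, 300, 300, 300, 300, 300]
t=12: [300, 300, 300, 300, 300, 300, 300, 300, 300, 300]
t=13: [300, 300, 300, 300, 300, 300, 300, 300, 300, 300]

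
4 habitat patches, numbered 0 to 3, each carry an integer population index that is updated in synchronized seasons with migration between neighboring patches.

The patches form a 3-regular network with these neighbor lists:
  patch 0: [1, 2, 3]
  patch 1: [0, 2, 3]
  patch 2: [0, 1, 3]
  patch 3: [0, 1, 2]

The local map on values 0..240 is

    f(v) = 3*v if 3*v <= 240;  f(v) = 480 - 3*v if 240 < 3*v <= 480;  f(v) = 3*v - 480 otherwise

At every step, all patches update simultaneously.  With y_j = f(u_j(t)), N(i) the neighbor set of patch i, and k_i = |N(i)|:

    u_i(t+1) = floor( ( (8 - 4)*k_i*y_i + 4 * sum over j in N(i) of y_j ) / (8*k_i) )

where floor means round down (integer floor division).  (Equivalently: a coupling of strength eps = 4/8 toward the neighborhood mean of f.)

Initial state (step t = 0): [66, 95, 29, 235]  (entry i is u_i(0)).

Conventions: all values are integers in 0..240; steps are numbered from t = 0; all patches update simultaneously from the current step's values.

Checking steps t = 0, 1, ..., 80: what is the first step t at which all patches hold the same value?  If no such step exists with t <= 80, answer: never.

Simulating step by step:
t=0: [66, 95, 29, 235]  (not all equal)
t=1: [183, 182, 146, 192]  (not all equal)
t=2: [68, 67, 59, 77]  (not all equal)
t=3: [203, 202, 194, 212]  (not all equal)
t=4: [128, 127, 119, 137]  (not all equal)
t=5: [96, 97, 105, 87]  (not all equal)
t=6: [191, 190, 182, 200]  (not all equal)
t=7: [92, 91, 83, 101]  (not all equal)
t=8: [204, 205, 213, 195]  (not all equal)
t=9: [132, 133, 141, 123]  (not all equal)
t=10: [83, 82, 74, 92]  (not all equal)
t=11: [225, 226, 222, 216]  (not all equal)
t=12: [189, 190, 186, 180]  (not all equal)
t=13: [81, 82, 78, 72]  (not all equal)
t=14: [232, 231, 231, 225]  (not all equal)
t=15: [211, 210, 210, 204]  (not all equal)
t=16: [148, 147, 147, 141]  (not all equal)
t=17: [40, 41, 41, 47]  (not all equal)
t=18: [124, 125, 125, 131]  (not all equal)
t=19: [103, 102, 102, 96]  (not all equal)
t=20: [175, 176, 176, 182]  (not all equal)
t=21: [49, 50, 50, 56]  (not all equal)
t=22: [151, 152, 152, 158]  (not all equal)
t=23: [22, 21, 21, 15]  (not all equal)
t=24: [61, 60, 60, 54]  (not all equal)
t=25: [178, 177, 177, 171]  (not all equal)
t=26: [49, 48, 48, 42]  (not all equal)
t=27: [142, 141, 141, 135]  (not all equal)
t=28: [58, 59, 59, 65]  (not all equal)
t=29: [178, 179, 179, 185]  (not all equal)
t=30: [58, 59, 59, 65]  (not all equal)

Answer: never
Key observation: The state at step 28 reappears at step 30 — the system is in a cycle of period 2 from step 28 on.  No step 0..30 is synchronized, and the cycle repeats forever, so no step up to 80 (or ever) has all patches equal.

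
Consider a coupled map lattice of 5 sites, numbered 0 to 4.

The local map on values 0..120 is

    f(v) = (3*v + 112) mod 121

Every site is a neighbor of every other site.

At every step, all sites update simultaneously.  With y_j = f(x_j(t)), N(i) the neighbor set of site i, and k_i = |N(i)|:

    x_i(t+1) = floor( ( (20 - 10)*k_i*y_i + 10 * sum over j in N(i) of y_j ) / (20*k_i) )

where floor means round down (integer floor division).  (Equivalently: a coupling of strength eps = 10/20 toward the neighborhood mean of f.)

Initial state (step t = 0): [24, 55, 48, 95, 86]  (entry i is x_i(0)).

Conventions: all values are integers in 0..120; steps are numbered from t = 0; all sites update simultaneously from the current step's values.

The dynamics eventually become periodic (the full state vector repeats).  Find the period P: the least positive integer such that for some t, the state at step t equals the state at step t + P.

Answer: 5
Key observation: The state at step 100, [38, 34, 34, 40, 40], reappears at step 105 — and no state repeats earlier — so the cycle the system enters has period 5.

Derivation:
t=0: [24, 55, 48, 95, 86]
t=1: [42, 32, 24, 31, 21]
t=2: [94, 83, 74, 82, 70]
t=3: [66, 99, 89, 98, 84]
t=4: [47, 39, 27, 37, 22]
t=5: [47, 84, 70, 82, 65]
t=6: [38, 34, 64, 77, 58]
t=7: [90, 85, 73, 88, 67]
t=8: [31, 26, 57, 29, 51]
t=9: [68, 62, 52, 66, 45]
t=10: [56, 49, 38, 54, 30]
t=11: [48, 40, 73, 46, 64]
t=12: [40, 77, 68, 38, 58]
t=13: [96, 92, 82, 93, 70]
t=14: [49, 45, 79, 46, 65]
t=15: [31, 27, 65, 28, 49]
t=16: [70, 66, 63, 67, 45]
t=17: [65, 60, 57, 62, 37]
t=18: [63, 58, 54, 60, 77]
t=19: [57, 52, 47, 54, 73]
t=20: [40, 34, 29, 36, 58]
t=21: [94, 88, 82, 90, 69]
t=22: [43, 36, 75, 39, 60]
t=23: [104, 96, 94, 99, 77]
t=24: [57, 48, 46, 51, 72]
t=25: [36, 26, 24, 30, 53]
t=26: [79, 68, 66, 73, 53]
t=27: [86, 73, 71, 79, 56]
t=28: [43, 73, 71, 80, 54]
t=29: [99, 87, 85, 95, 66]
t=30: [37, 24, 21, 33, 45]
t=31: [77, 62, 59, 73, 41]
t=32: [88, 71, 68, 84, 93]
t=33: [29, 56, 52, 25, 35]
t=34: [67, 52, 47, 62, 74]
t=35: [58, 41, 36, 53, 66]
t=36: [60, 87, 81, 55, 69]
t=37: [54, 39, 78, 48, 64]
t=38: [52, 80, 79, 45, 63]
t=39: [48, 79, 78, 40, 60]
t=40: [53, 88, 87, 89, 67]
t=41: [28, 22, 21, 23, 44]
t=42: [59, 52, 51, 53, 31]
t=43: [43, 35, 34, 37, 57]
t=44: [101, 92, 91, 94, 71]
t=45: [46, 36, 34, 38, 57]
t=46: [46, 80, 78, 82, 58]
t=47: [50, 89, 86, 91, 64]
t=48: [23, 21, 18, 24, 39]
t=49: [63, 61, 58, 64, 81]
t=50: [63, 61, 57, 64, 83]
t=51: [63, 61, 57, 65, 86]
t=52: [50, 48, 43, 52, 30]
t=53: [40, 37, 77, 42, 63]
t=54: [102, 99, 99, 105, 83]
t=55: [61, 58, 58, 65, 85]
t=56: [46, 42, 42, 50, 27]
t=57: [44, 85, 85, 49, 68]
t=58: [13, 14, 14, 19, 40]
t=59: [43, 44, 44, 49, 73]
t=60: [73, 29, 29, 35, 62]
t=61: [83, 78, 78, 85, 70]
t=62: [96, 90, 90, 52, 81]
t=63: [40, 33, 33, 36, 69]
t=64: [100, 92, 92, 95, 87]
t=65: [36, 27, 27, 30, 21]
t=66: [84, 74, 74, 77, 67]
t=67: [45, 79, 79, 82, 71]
t=68: [54, 92, 92, 95, 83]
t=69: [41, 38, 38, 42, 74]
t=70: [109, 106, 106, 110, 101]
t=71: [71, 67, 67, 72, 62]
t=72: [77, 72, 72, 78, 66]
t=73: [93, 87, 87, 94, 81]
t=74: [34, 27, 27, 35, 66]
t=75: [85, 77, 77, 86, 75]
t=76: [40, 76, 76, 41, 74]
t=77: [105, 100, 100, 106, 98]
t=78: [58, 52, 52, 59, 50]
t=79: [36, 30, 30, 38, 27]
t=80: [91, 85, 85, 94, 81]
t=81: [30, 23, 23, 33, 64]
t=82: [74, 66, 66, 77, 67]
t=83: [84, 75, 75, 87, 76]
t=84: [37, 73, 73, 41, 74]
t=85: [99, 94, 94, 103, 95]
t=86: [42, 36, 36, 46, 37]
t=87: [97, 90, 90, 56, 91]
t=88: [32, 24, 24, 31, 25]
t=89: [78, 69, 69, 76, 70]
t=90: [93, 83, 83, 91, 84]
t=91: [46, 80, 80, 44, 36]
t=92: [44, 82, 82, 41, 78]
t=93: [57, 100, 100, 99, 95]
t=94: [42, 45, 45, 44, 40]
t=95: [73, 31, 31, 30, 71]
t=96: [86, 84, 84, 83, 83]
t=97: [33, 31, 31, 75, 75]
t=98: [89, 87, 87, 91, 91]
t=99: [16, 13, 13, 18, 18]
t=100: [38, 34, 34, 40, 40]
t=101: [103, 99, 99, 105, 105]
t=102: [56, 52, 52, 58, 58]
t=103: [36, 32, 32, 38, 38]
t=104: [97, 93, 93, 99, 99]
t=105: [38, 34, 34, 40, 40]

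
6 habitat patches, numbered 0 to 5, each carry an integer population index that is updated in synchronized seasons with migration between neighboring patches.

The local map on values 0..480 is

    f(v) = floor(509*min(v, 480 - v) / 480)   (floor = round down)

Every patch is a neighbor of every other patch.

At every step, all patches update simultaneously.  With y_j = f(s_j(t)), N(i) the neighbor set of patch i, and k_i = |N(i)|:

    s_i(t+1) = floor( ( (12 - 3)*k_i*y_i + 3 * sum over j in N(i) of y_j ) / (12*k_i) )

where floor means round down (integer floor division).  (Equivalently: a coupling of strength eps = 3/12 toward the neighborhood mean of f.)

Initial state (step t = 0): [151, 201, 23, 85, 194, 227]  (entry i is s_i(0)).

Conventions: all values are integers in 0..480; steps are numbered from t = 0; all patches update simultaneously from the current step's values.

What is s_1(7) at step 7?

Simulating step by step:
t=0: [151, 201, 23, 85, 194, 227]
t=1: [158, 195, 63, 109, 190, 214]
t=2: [165, 193, 95, 129, 189, 207]
t=3: [173, 194, 121, 146, 191, 204]
t=4: [182, 197, 144, 162, 195, 205]
t=5: [191, 202, 163, 177, 201, 209]
t=6: [201, 210, 180, 191, 209, 215]
t=7: [212, 219, 196, 205, 218, 222]

Answer: s_1(7) = 219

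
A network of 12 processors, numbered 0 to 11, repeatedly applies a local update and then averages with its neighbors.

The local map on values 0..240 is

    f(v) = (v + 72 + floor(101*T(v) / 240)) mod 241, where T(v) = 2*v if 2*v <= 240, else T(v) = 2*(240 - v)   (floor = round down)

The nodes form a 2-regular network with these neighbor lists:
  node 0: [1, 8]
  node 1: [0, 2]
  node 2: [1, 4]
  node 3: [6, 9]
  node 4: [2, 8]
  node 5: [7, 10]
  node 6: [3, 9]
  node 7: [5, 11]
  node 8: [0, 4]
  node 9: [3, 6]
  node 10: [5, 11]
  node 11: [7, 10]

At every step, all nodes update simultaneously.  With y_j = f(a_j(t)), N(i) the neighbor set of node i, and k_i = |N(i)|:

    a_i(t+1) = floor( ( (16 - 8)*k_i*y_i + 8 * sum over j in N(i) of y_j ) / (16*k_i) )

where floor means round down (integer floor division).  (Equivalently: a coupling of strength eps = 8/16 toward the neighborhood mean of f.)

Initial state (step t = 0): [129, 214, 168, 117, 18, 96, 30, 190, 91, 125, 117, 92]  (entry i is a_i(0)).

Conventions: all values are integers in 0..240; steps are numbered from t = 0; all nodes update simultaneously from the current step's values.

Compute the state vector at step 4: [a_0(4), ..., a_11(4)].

Simulating step by step:
t=0: [129, 214, 168, 117, 18, 96, 30, 190, 91, 125, 117, 92]
t=1: [102, 61, 72, 67, 127, 30, 88, 33, 159, 69, 24, 27]
t=2: [69, 147, 161, 205, 92, 125, 215, 128, 46, 206, 120, 122]
t=3: [152, 92, 43, 65, 53, 52, 66, 52, 127, 65, 52, 52]
t=4: [41, 52, 117, 191, 135, 167, 192, 167, 83, 191, 167, 167]

Answer: [41, 52, 117, 191, 135, 167, 192, 167, 83, 191, 167, 167]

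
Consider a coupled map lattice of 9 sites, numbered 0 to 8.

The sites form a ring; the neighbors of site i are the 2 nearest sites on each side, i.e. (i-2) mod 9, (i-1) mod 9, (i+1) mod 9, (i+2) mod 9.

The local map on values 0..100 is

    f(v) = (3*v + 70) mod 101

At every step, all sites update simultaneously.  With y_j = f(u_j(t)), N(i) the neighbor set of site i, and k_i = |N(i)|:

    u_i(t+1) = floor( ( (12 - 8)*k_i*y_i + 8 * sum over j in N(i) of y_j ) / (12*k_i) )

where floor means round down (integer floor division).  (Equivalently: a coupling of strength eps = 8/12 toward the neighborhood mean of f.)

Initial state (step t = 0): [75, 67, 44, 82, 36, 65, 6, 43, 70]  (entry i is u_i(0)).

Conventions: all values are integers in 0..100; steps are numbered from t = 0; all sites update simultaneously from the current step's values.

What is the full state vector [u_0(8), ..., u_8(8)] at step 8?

Answer: [34, 29, 40, 30, 28, 21, 15, 21, 17]

Derivation:
t=0: [75, 67, 44, 82, 36, 65, 6, 43, 70]
t=1: [71, 53, 42, 39, 53, 67, 82, 86, 84]
t=2: [54, 55, 68, 65, 52, 48, 27, 38, 30]
t=3: [51, 48, 49, 44, 40, 40, 46, 52, 52]
t=4: [19, 14, 25, 34, 48, 49, 39, 31, 18]
t=5: [32, 31, 34, 37, 40, 43, 47, 45, 38]
t=6: [58, 70, 73, 80, 72, 62, 48, 43, 50]
t=7: [60, 51, 64, 52, 54, 51, 46, 53, 44]
t=8: [34, 29, 40, 30, 28, 21, 15, 21, 17]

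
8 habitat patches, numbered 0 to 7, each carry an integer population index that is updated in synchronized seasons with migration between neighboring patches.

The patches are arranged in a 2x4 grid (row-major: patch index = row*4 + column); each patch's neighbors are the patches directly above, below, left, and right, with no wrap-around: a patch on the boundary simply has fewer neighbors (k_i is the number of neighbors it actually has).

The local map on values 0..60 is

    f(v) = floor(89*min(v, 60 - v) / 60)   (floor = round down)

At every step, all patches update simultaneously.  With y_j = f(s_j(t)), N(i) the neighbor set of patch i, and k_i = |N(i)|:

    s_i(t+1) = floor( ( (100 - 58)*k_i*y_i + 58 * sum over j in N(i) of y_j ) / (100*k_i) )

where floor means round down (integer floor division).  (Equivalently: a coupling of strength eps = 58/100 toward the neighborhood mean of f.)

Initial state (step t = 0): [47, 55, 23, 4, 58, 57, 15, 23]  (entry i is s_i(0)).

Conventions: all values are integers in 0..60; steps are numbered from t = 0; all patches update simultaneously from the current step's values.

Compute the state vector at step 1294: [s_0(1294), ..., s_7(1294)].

Simulating step by step:
t=0: [47, 55, 23, 4, 58, 57, 15, 23]
t=1: [10, 13, 20, 21, 7, 7, 23, 22]
t=2: [14, 18, 28, 30, 11, 16, 28, 32]
t=3: [20, 27, 38, 42, 19, 25, 37, 41]
t=4: [31, 35, 32, 28, 30, 35, 33, 29]
t=5: [41, 38, 40, 41, 41, 38, 40, 41]
t=6: [29, 30, 29, 28, 29, 30, 29, 28]
t=7: [43, 43, 42, 41, 43, 43, 42, 41]
t=8: [25, 25, 26, 27, 25, 25, 26, 27]
t=9: [37, 37, 38, 39, 37, 37, 38, 39]
t=10: [34, 33, 32, 31, 34, 33, 32, 31]
t=11: [38, 39, 41, 42, 38, 39, 41, 42]
t=12: [31, 30, 28, 26, 31, 30, 28, 26]
t=13: [43, 43, 41, 38, 43, 43, 41, 38]
t=14: [25, 25, 28, 30, 25, 25, 28, 30]
t=15: [37, 37, 40, 43, 37, 37, 40, 43]
t=16: [34, 33, 29, 26, 34, 33, 29, 26]
t=17: [38, 40, 41, 39, 38, 40, 41, 39]
t=18: [31, 29, 28, 30, 31, 29, 28, 30]
t=19: [43, 42, 41, 43, 43, 42, 41, 43]
t=20: [25, 26, 27, 25, 25, 26, 27, 25]
t=21: [37, 38, 39, 37, 37, 38, 39, 37]
t=22: [33, 32, 31, 33, 33, 32, 31, 33]
t=23: [40, 41, 42, 40, 40, 41, 42, 40]
t=24: [28, 27, 26, 28, 28, 27, 26, 28]
t=25: [40, 39, 38, 40, 40, 39, 38, 40]
t=26: [29, 30, 31, 29, 29, 30, 31, 29]
t=27: [43, 43, 43, 43, 43, 43, 43, 43]
t=28: [25, 25, 25, 25, 25, 25, 25, 25]
t=29: [37, 37, 37, 37, 37, 37, 37, 37]
t=30: [34, 34, 34, 34, 34, 34, 34, 34]
t=31: [38, 38, 38, 38, 38, 38, 38, 38]
t=32: [32, 32, 32, 32, 32, 32, 32, 32]
t=33: [41, 41, 41, 41, 41, 41, 41, 41]
t=34: [28, 28, 28, 28, 28, 28, 28, 28]
t=35: [41, 41, 41, 41, 41, 41, 41, 41]

Answer: [28, 28, 28, 28, 28, 28, 28, 28]
Key observation: The state at step 33, [41, 41, 41, 41, 41, 41, 41, 41], reappears at step 35: the system is in a cycle of period 2 from step 33 on.  Therefore the state at step 1294 equals the state at step 33 + ((1294 - 33) mod 2) = 34, which is [28, 28, 28, 28, 28, 28, 28, 28].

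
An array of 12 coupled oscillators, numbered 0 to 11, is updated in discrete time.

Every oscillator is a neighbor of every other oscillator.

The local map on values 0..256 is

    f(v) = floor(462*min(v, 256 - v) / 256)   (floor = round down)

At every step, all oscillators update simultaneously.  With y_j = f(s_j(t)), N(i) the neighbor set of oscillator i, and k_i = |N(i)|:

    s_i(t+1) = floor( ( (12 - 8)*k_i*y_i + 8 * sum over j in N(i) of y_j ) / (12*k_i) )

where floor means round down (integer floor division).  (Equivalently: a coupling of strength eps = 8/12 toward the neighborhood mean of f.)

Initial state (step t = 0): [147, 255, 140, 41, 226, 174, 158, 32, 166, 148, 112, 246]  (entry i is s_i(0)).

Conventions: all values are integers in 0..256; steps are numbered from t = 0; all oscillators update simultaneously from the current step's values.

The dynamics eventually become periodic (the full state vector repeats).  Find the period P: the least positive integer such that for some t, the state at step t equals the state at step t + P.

Simulating step by step:
t=0: [147, 255, 140, 41, 226, 174, 158, 32, 166, 148, 112, 246]
t=1: [143, 90, 147, 110, 104, 130, 138, 105, 134, 143, 145, 95]
t=2: [198, 187, 196, 197, 194, 205, 201, 195, 203, 198, 198, 190]
t=3: [105, 111, 106, 106, 107, 102, 104, 107, 103, 105, 105, 109]
t=4: [190, 193, 190, 190, 191, 188, 189, 191, 189, 190, 190, 192]
t=5: [118, 116, 118, 118, 117, 119, 118, 117, 118, 118, 118, 117]
t=6: [211, 210, 211, 211, 211, 212, 211, 211, 211, 211, 211, 211]
t=7: [81, 81, 81, 81, 81, 80, 81, 81, 81, 81, 81, 81]
t=8: [145, 145, 145, 145, 145, 145, 145, 145, 145, 145, 145, 145]
t=9: [200, 200, 200, 200, 200, 200, 200, 200, 200, 200, 200, 200]
t=10: [101, 101, 101, 101, 101, 101, 101, 101, 101, 101, 101, 101]
t=11: [182, 182, 182, 182, 182, 182, 182, 182, 182, 182, 182, 182]
t=12: [133, 133, 133, 133, 133, 133, 133, 133, 133, 133, 133, 133]
t=13: [221, 221, 221, 221, 221, 221, 221, 221, 221, 221, 221, 221]
t=14: [63, 63, 63, 63, 63, 63, 63, 63, 63, 63, 63, 63]
t=15: [113, 113, 113, 113, 113, 113, 113, 113, 113, 113, 113, 113]
t=16: [203, 203, 203, 203, 203, 203, 203, 203, 203, 203, 203, 203]
t=17: [95, 95, 95, 95, 95, 95, 95, 95, 95, 95, 95, 95]
t=18: [171, 171, 171, 171, 171, 171, 171, 171, 171, 171, 171, 171]
t=19: [153, 153, 153, 153, 153, 153, 153, 153, 153, 153, 153, 153]
t=20: [185, 185, 185, 185, 185, 185, 185, 185, 185, 185, 185, 185]
t=21: [128, 128, 128, 128, 128, 128, 128, 128, 128, 128, 128, 128]
t=22: [231, 231, 231, 231, 231, 231, 231, 231, 231, 231, 231, 231]
t=23: [45, 45, 45, 45, 45, 45, 45, 45, 45, 45, 45, 45]
t=24: [81, 81, 81, 81, 81, 81, 81, 81, 81, 81, 81, 81]
t=25: [146, 146, 146, 146, 146, 146, 146, 146, 146, 146, 146, 146]
t=26: [198, 198, 198, 198, 198, 198, 198, 198, 198, 198, 198, 198]
t=27: [104, 104, 104, 104, 104, 104, 104, 104, 104, 104, 104, 104]
t=28: [187, 187, 187, 187, 187, 187, 187, 187, 187, 187, 187, 187]
t=29: [124, 124, 124, 124, 124, 124, 124, 124, 124, 124, 124, 124]
t=30: [223, 223, 223, 223, 223, 223, 223, 223, 223, 223, 223, 223]
t=31: [59, 59, 59, 59, 59, 59, 59, 59, 59, 59, 59, 59]
t=32: [106, 106, 106, 106, 106, 106, 106, 106, 106, 106, 106, 106]
t=33: [191, 191, 191, 191, 191, 191, 191, 191, 191, 191, 191, 191]
t=34: [117, 117, 117, 117, 117, 117, 117, 117, 117, 117, 117, 117]
t=35: [211, 211, 211, 211, 211, 211, 211, 211, 211, 211, 211, 211]
t=36: [81, 81, 81, 81, 81, 81, 81, 81, 81, 81, 81, 81]

Answer: 12
Key observation: The state at step 24, [81, 81, 81, 81, 81, 81, 81, 81, 81, 81, 81, 81], reappears at step 36 — and no state repeats earlier — so the cycle the system enters has period 12.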